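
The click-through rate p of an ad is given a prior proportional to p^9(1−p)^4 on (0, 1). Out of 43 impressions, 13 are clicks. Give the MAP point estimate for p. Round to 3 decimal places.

The prior density ∝ p^9(1−p)^4 is the kernel of Beta(10, 5).
Data: 13 successes in 43 trials. The binomial likelihood contributes p^13(1−p)^30, so the posterior is Beta(10+13, 5+30) = Beta(23, 35).
For Beta(a, b) with a, b > 1 the mode is (a−1)/(a+b−2) = 22/56 ≈ 0.393.

p̂_MAP = 0.393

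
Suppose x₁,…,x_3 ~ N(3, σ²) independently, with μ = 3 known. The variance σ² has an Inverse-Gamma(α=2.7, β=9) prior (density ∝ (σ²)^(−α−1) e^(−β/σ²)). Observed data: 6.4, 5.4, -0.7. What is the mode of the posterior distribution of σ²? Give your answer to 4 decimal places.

σ̂²_MAP = 4.7125

Sum of squared deviations about the known mean: SS = (6.4−3)² + (5.4−3)² + (-0.7−3)² = 31.01.
The Normal likelihood contributes (σ²)^(−n/2) exp(−SS/(2σ²)), so the posterior is Inverse-Gamma(α + n/2, β + SS/2) = Inverse-Gamma(4.2, 24.505).
The mode of Inverse-Gamma(a, b) is b/(a+1) = 24.505/5.2 ≈ 4.7125.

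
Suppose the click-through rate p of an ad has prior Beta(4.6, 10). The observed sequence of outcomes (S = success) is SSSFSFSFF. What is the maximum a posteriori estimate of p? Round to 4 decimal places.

p̂_MAP = 0.3981

Prior: Beta(4.6, 10).
Data: 5 successes in 9 trials (from the sequence). The binomial likelihood contributes p^5(1−p)^4, so the posterior is Beta(4.6+5, 10+4) = Beta(9.6, 14).
For Beta(a, b) with a, b > 1 the mode is (a−1)/(a+b−2) = 8.6/21.6 ≈ 0.3981.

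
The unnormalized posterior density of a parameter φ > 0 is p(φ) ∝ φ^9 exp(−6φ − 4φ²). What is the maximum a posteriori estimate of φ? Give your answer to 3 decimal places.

φ̂_MAP = 0.750

ℓ'(φ) = 9/φ − 6 − 8φ. Setting this to zero and multiplying by φ: 8φ² + 6φ − 9 = 0.
φ = (−6 + √(6² + 4·8·9)) / (2·8) = (−6 + √324) / 16 = (−6 + 18)/16 = 3/4.
ℓ''(φ) = −9/φ² − 8 < 0, confirming a maximum.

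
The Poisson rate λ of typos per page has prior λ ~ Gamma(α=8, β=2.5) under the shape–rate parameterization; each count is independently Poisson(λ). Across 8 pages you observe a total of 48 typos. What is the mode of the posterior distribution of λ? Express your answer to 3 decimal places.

λ̂_MAP = 5.238

Σxᵢ = 48, n = 8.
Posterior ∝ λ^7e^(−2.5λ) · λ^48e^(−8λ) = λ^55e^(−10.5λ), i.e. Gamma(shape=56, rate=10.5).
The mode of a Gamma(a, b) with a ≥ 1 (shape–rate) is (a−1)/b = 55/10.5 ≈ 5.238.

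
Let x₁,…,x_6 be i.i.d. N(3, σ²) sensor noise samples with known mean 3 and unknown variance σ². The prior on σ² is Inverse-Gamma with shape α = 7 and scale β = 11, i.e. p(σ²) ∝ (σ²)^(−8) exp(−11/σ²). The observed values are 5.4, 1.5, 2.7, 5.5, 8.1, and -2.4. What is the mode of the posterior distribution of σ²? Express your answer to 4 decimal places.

σ̂²_MAP = 4.1600

Sum of squared deviations about the known mean: SS = (5.4−3)² + (1.5−3)² + (2.7−3)² + (5.5−3)² + (8.1−3)² + (-2.4−3)² = 69.52.
The Normal likelihood contributes (σ²)^(−n/2) exp(−SS/(2σ²)), so the posterior is Inverse-Gamma(α + n/2, β + SS/2) = Inverse-Gamma(10, 45.76).
The mode of Inverse-Gamma(a, b) is b/(a+1) = 45.76/11 ≈ 4.1600.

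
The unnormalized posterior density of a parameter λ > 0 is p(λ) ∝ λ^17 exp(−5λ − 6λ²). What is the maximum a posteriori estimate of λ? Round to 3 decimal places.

ℓ'(λ) = 17/λ − 5 − 12λ. Setting this to zero and multiplying by λ: 12λ² + 5λ − 17 = 0.
λ = (−5 + √(5² + 4·12·17)) / (2·12) = (−5 + √841) / 24 = (−5 + 29)/24 = 1.
ℓ''(λ) = −17/λ² − 12 < 0, confirming a maximum.

λ̂_MAP = 1.000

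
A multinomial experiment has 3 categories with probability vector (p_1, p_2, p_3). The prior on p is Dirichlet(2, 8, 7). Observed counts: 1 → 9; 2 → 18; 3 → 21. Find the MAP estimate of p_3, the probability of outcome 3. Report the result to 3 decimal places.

The posterior is Dirichlet(αᵢ + nᵢ) = Dirichlet(11, 26, 28).
For a Dirichlet(a₁,…,a_K) with all aᵢ > 1, the mode has j-th component (aⱼ − 1)/(Σaᵢ − K).
Here Σaᵢ = 65 and K = 3, so p_3 = (28 − 1)/(65 − 3) = 27/62 ≈ 0.435.

MAP estimate: 0.435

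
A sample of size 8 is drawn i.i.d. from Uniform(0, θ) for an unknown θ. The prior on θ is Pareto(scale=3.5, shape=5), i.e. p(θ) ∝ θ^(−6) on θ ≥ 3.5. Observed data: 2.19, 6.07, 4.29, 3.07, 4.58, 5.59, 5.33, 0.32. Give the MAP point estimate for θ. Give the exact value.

The Uniform(0, θ) likelihood is θ^(−n) for θ ≥ max(xᵢ), zero otherwise. Here max(xᵢ) = 6.07.
Posterior ∝ θ^(−6) · θ^(−8) = θ^(−14) on θ ≥ max(3.5, 6.07) = 6.07.
This density is strictly decreasing in θ, so the posterior mode lies at the lower boundary of the support.

θ̂_MAP = 6.07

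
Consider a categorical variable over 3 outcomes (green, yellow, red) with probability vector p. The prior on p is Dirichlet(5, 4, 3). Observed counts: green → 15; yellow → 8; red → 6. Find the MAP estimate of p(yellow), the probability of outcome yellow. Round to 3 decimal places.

The posterior is Dirichlet(αᵢ + nᵢ) = Dirichlet(20, 12, 9).
For a Dirichlet(a₁,…,a_K) with all aᵢ > 1, the mode has j-th component (aⱼ − 1)/(Σaᵢ − K).
Here Σaᵢ = 41 and K = 3, so p(yellow) = (12 − 1)/(41 − 3) = 11/38 ≈ 0.289.

MAP estimate of p(yellow) = 0.289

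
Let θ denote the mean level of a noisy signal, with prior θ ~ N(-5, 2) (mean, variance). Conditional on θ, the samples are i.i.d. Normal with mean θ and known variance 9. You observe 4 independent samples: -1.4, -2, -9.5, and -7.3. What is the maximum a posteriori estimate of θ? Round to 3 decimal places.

n = 4; x̄ = ((-1.4) + (-2) + (-9.5) + (-7.3))/4 = -20.2/4 = -5.05.
For a Normal prior and Normal likelihood with known variance, the posterior is Normal; its mode equals its mean, the precision-weighted average.
Prior precision 1/σ₀² = 1/2 = 0.5; data precision n/σ² = 4/9.
θ̂ = (0.5·(-5) + (4/9)·(-5.05)) / (0.5 + 4/9) = (-427/90)/(17/18) = -427/85 ≈ -5.024.

θ̂_MAP = -5.024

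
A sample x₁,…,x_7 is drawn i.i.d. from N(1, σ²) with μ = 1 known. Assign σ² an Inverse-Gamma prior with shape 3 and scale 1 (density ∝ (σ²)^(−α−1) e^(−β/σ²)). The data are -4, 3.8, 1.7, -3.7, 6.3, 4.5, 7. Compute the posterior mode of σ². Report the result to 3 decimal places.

σ̂²_MAP = 8.917

Sum of squared deviations about the known mean: SS = (-4−1)² + (3.8−1)² + (1.7−1)² + (-3.7−1)² + (6.3−1)² + (4.5−1)² + (7−1)² = 131.76.
The Normal likelihood contributes (σ²)^(−n/2) exp(−SS/(2σ²)), so the posterior is Inverse-Gamma(α + n/2, β + SS/2) = Inverse-Gamma(6.5, 66.88).
The mode of Inverse-Gamma(a, b) is b/(a+1) = 66.88/7.5 ≈ 8.917.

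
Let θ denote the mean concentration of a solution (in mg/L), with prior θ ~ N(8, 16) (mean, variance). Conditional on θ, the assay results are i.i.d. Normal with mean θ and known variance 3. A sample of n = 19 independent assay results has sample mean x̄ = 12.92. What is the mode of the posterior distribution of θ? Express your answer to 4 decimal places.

θ̂_MAP = 12.8719

n = 19, x̄ = 12.92.
For a Normal prior and Normal likelihood with known variance, the posterior is Normal; its mode equals its mean, the precision-weighted average.
Prior precision 1/σ₀² = 1/16 = 0.0625; data precision n/σ² = 19/3.
θ̂ = (0.0625·8 + (19/3)·12.92) / (0.0625 + 19/3) = (12349/150)/(307/48) = 98792/7675 ≈ 12.8719.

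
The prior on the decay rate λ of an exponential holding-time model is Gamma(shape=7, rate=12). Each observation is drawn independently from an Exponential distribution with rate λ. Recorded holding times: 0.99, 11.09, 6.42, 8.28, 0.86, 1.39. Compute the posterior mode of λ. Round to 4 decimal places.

The Exponential(rate=λ) likelihood is ∝ λ^n e^(−λΣtᵢ). Here n = 6 and Σtᵢ = 0.99 + 11.09 + 6.42 + 8.28 + 0.86 + 1.39 = 29.03.
Posterior ∝ λ^6e^(−12λ) · λ^6e^(−29.03λ) = λ^12e^(−41.03λ), i.e. Gamma(13, 41.03).
Mode = (a−1)/b = 12/41.03 ≈ 0.2925.

λ̂_MAP = 0.2925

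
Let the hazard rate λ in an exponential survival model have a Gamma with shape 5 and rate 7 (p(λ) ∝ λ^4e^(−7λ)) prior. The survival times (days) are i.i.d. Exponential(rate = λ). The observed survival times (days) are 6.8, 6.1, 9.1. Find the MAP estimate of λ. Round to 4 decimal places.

λ̂_MAP = 0.2414

The Exponential(rate=λ) likelihood is ∝ λ^n e^(−λΣtᵢ). Here n = 3 and Σtᵢ = 6.8 + 6.1 + 9.1 = 22.
Posterior ∝ λ^4e^(−7λ) · λ^3e^(−22λ) = λ^7e^(−29λ), i.e. Gamma(8, 29).
Mode = (a−1)/b = 7/29 ≈ 0.2414.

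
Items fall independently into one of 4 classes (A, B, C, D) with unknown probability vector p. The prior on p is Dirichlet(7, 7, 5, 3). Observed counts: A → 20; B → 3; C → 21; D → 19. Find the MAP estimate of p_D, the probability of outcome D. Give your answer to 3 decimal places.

MAP estimate of p_D = 0.259

The posterior is Dirichlet(αᵢ + nᵢ) = Dirichlet(27, 10, 26, 22).
For a Dirichlet(a₁,…,a_K) with all aᵢ > 1, the mode has j-th component (aⱼ − 1)/(Σaᵢ − K).
Here Σaᵢ = 85 and K = 4, so p_D = (22 − 1)/(85 − 4) = 21/81 ≈ 0.259.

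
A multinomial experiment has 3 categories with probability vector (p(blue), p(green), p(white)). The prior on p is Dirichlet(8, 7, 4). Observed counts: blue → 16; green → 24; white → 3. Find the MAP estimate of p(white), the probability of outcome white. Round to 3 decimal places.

The posterior is Dirichlet(αᵢ + nᵢ) = Dirichlet(24, 31, 7).
For a Dirichlet(a₁,…,a_K) with all aᵢ > 1, the mode has j-th component (aⱼ − 1)/(Σaᵢ − K).
Here Σaᵢ = 62 and K = 3, so p(white) = (7 − 1)/(62 − 3) = 6/59 ≈ 0.102.

MAP estimate of p(white) = 0.102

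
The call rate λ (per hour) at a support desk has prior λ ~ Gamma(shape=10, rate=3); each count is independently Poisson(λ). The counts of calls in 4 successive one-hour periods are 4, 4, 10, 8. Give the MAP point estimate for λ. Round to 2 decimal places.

Σxᵢ = 4+4+10+8 = 26, with n = 4.
Posterior ∝ λ^9e^(−3λ) · λ^26e^(−4λ) = λ^35e^(−7λ), i.e. Gamma(shape=36, rate=7).
The mode of a Gamma(a, b) with a ≥ 1 (shape–rate) is (a−1)/b = 35/7 ≈ 5.00.

λ̂_MAP = 5.00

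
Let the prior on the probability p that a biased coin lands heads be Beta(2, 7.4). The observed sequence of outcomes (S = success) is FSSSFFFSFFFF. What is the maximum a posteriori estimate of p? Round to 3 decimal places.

p̂_MAP = 0.258

Prior: Beta(2, 7.4).
Data: 4 successes in 12 trials (from the sequence). The binomial likelihood contributes p^4(1−p)^8, so the posterior is Beta(2+4, 7.4+8) = Beta(6, 15.4).
For Beta(a, b) with a, b > 1 the mode is (a−1)/(a+b−2) = 5/19.4 ≈ 0.258.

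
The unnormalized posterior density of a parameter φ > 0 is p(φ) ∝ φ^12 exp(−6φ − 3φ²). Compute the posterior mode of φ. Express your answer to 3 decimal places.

φ̂_MAP = 1.000

ℓ'(φ) = 12/φ − 6 − 6φ. Setting this to zero and multiplying by φ: 6φ² + 6φ − 12 = 0.
φ = (−6 + √(6² + 4·6·12)) / (2·6) = (−6 + √324) / 12 = (−6 + 18)/12 = 1.
ℓ''(φ) = −12/φ² − 6 < 0, confirming a maximum.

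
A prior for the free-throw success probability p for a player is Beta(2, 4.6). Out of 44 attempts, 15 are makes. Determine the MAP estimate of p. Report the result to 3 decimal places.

p̂_MAP = 0.329

Prior: Beta(2, 4.6).
Data: 15 successes in 44 trials. The binomial likelihood contributes p^15(1−p)^29, so the posterior is Beta(2+15, 4.6+29) = Beta(17, 33.6).
For Beta(a, b) with a, b > 1 the mode is (a−1)/(a+b−2) = 16/48.6 ≈ 0.329.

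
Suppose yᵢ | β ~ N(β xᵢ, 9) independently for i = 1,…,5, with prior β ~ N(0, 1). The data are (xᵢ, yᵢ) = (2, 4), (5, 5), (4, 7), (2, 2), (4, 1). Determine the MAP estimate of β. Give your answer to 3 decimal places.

log p(β | y) = −Σ(yᵢ − βxᵢ)²/(2·9) − β²/(2·1) + const.
Setting the derivative to zero: Σxᵢ(yᵢ − βxᵢ)/9 − β/1 = 0, so β = Σxᵢyᵢ / (Σxᵢ² + σ²/τ²).
Σxᵢyᵢ = 2·4 + 5·5 + 4·7 + 2·2 + 4·1 = 69; Σxᵢ² = 65; σ²/τ² = 9.
β̂_MAP = 69 / (65 + 9) = 69/74 ≈ 0.932.

β̂_MAP = 0.932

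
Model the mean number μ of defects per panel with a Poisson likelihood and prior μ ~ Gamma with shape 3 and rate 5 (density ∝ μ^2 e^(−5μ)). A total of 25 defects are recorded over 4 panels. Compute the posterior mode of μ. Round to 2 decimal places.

μ̂_MAP = 3.00

Σxᵢ = 25, n = 4.
Posterior ∝ μ^2e^(−5μ) · μ^25e^(−4μ) = μ^27e^(−9μ), i.e. Gamma(shape=28, rate=9).
The mode of a Gamma(a, b) with a ≥ 1 (shape–rate) is (a−1)/b = 27/9 ≈ 3.00.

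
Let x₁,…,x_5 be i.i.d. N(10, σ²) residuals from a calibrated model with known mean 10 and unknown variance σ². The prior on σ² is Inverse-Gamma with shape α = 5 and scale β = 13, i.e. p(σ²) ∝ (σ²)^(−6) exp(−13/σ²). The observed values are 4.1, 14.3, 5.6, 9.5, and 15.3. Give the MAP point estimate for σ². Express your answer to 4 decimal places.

Sum of squared deviations about the known mean: SS = (4.1−10)² + (14.3−10)² + (5.6−10)² + (9.5−10)² + (15.3−10)² = 101.
The Normal likelihood contributes (σ²)^(−n/2) exp(−SS/(2σ²)), so the posterior is Inverse-Gamma(α + n/2, β + SS/2) = Inverse-Gamma(7.5, 63.5).
The mode of Inverse-Gamma(a, b) is b/(a+1) = 63.5/8.5 ≈ 7.4706.

σ̂²_MAP = 7.4706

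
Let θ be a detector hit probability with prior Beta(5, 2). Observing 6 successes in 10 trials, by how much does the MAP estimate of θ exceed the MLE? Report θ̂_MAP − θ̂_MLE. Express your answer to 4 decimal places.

Posterior is Beta(11, 6); MAP = (11−1)/(17−2) = 10/15 ≈ 0.66667.
MLE ignores the prior: θ̂_MLE = k/n = 6/10 ≈ 0.60000.
Difference = 10/15 − 6/10 = 1/15 ≈ 0.0667.

MAP − MLE = 0.0667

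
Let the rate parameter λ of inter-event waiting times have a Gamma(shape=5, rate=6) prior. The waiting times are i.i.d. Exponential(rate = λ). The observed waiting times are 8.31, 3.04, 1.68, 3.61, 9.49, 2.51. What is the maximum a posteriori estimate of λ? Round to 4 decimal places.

The Exponential(rate=λ) likelihood is ∝ λ^n e^(−λΣtᵢ). Here n = 6 and Σtᵢ = 8.31 + 3.04 + 1.68 + 3.61 + 9.49 + 2.51 = 28.64.
Posterior ∝ λ^4e^(−6λ) · λ^6e^(−28.64λ) = λ^10e^(−34.64λ), i.e. Gamma(11, 34.64).
Mode = (a−1)/b = 10/34.64 ≈ 0.2887.

λ̂_MAP = 0.2887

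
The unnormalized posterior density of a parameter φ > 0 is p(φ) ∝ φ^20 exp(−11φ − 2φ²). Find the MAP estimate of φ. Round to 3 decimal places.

ℓ'(φ) = 20/φ − 11 − 4φ. Setting this to zero and multiplying by φ: 4φ² + 11φ − 20 = 0.
φ = (−11 + √(11² + 4·4·20)) / (2·4) = (−11 + √441) / 8 = (−11 + 21)/8 = 5/4.
ℓ''(φ) = −20/φ² − 4 < 0, confirming a maximum.

φ̂_MAP = 1.250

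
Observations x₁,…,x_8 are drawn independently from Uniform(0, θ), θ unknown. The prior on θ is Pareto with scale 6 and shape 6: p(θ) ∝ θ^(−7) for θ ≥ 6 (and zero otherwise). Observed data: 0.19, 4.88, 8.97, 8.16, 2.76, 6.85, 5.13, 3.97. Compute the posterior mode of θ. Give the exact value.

θ̂_MAP = 8.97

The Uniform(0, θ) likelihood is θ^(−n) for θ ≥ max(xᵢ), zero otherwise. Here max(xᵢ) = 8.97.
Posterior ∝ θ^(−7) · θ^(−8) = θ^(−15) on θ ≥ max(6, 8.97) = 8.97.
This density is strictly decreasing in θ, so the posterior mode lies at the lower boundary of the support.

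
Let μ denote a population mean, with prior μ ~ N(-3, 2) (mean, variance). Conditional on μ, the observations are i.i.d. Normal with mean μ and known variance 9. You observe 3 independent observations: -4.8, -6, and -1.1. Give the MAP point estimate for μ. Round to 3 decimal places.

n = 3; x̄ = ((-4.8) + (-6) + (-1.1))/3 = -11.9/3 = -119/30 ≈ -3.9667.
For a Normal prior and Normal likelihood with known variance, the posterior is Normal; its mode equals its mean, the precision-weighted average.
Prior precision 1/σ₀² = 1/2 = 0.5; data precision n/σ² = 3/9 = 1/3.
μ̂ = (0.5·(-3) + (1/3)·(-119/30)) / (0.5 + 1/3) = (-127/45)/(5/6) = -254/75 ≈ -3.387.

μ̂_MAP = -3.387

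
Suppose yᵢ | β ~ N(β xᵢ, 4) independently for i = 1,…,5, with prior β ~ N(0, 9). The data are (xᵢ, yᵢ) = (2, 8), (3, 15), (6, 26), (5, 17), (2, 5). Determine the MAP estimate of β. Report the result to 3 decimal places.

log p(β | y) = −Σ(yᵢ − βxᵢ)²/(2·4) − β²/(2·9) + const.
Setting the derivative to zero: Σxᵢ(yᵢ − βxᵢ)/4 − β/9 = 0, so β = Σxᵢyᵢ / (Σxᵢ² + σ²/τ²).
Σxᵢyᵢ = 2·8 + 3·15 + 6·26 + 5·17 + 2·5 = 312; Σxᵢ² = 78; σ²/τ² = 4/9.
β̂_MAP = 312 / (78 + 4/9) = 312/(706/9) = 1404/353 ≈ 3.977.

β̂_MAP = 3.977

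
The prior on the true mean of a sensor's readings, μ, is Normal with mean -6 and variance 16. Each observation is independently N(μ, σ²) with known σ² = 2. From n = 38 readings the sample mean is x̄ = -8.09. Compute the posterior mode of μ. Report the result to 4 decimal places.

n = 38, x̄ = -8.09.
For a Normal prior and Normal likelihood with known variance, the posterior is Normal; its mode equals its mean, the precision-weighted average.
Prior precision 1/σ₀² = 1/16 = 0.0625; data precision n/σ² = 38/2 = 19.
μ̂ = (0.0625·(-6) + 19·(-8.09)) / (0.0625 + 19) = (-154.085)/19.0625 = -61634/7625 ≈ -8.0831.

μ̂_MAP = -8.0831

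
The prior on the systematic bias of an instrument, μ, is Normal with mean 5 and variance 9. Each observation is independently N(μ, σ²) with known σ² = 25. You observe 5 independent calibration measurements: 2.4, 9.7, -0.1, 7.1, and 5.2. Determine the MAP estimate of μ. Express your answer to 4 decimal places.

n = 5; x̄ = (2.4 + 9.7 + (-0.1) + 7.1 + 5.2)/5 = 24.3/5 = 4.86.
For a Normal prior and Normal likelihood with known variance, the posterior is Normal; its mode equals its mean, the precision-weighted average.
Prior precision 1/σ₀² = 1/9; data precision n/σ² = 5/25 = 0.2.
μ̂ = ((1/9)·5 + 0.2·4.86) / (1/9 + 0.2) = (3437/2250)/(14/45) = 4.9100.

μ̂_MAP = 4.9100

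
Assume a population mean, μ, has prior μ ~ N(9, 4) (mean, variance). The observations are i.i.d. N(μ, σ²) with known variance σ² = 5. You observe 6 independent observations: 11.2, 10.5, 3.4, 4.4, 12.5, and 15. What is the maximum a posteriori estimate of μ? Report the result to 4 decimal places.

n = 6; x̄ = (11.2 + 10.5 + 3.4 + 4.4 + 12.5 + 15)/6 = 57/6 = 9.5.
For a Normal prior and Normal likelihood with known variance, the posterior is Normal; its mode equals its mean, the precision-weighted average.
Prior precision 1/σ₀² = 1/4 = 0.25; data precision n/σ² = 6/5 = 1.2.
μ̂ = (0.25·9 + 1.2·9.5) / (0.25 + 1.2) = 13.65/1.45 = 273/29 ≈ 9.4138.

μ̂_MAP = 9.4138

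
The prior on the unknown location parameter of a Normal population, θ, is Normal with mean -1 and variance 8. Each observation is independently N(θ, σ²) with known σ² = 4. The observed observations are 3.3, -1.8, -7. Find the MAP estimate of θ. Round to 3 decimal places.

n = 3; x̄ = (3.3 + (-1.8) + (-7))/3 = -5.5/3 = -11/6 ≈ -1.8333.
For a Normal prior and Normal likelihood with known variance, the posterior is Normal; its mode equals its mean, the precision-weighted average.
Prior precision 1/σ₀² = 1/8 = 0.125; data precision n/σ² = 3/4 = 0.75.
θ̂ = (0.125·(-1) + 0.75·(-11/6)) / (0.125 + 0.75) = (-1.5)/0.875 = -12/7 ≈ -1.714.

θ̂_MAP = -1.714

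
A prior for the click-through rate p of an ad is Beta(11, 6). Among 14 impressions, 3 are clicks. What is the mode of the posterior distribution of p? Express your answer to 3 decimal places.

Prior: Beta(11, 6).
Data: 3 successes in 14 trials. The binomial likelihood contributes p^3(1−p)^11, so the posterior is Beta(11+3, 6+11) = Beta(14, 17).
For Beta(a, b) with a, b > 1 the mode is (a−1)/(a+b−2) = 13/29 ≈ 0.448.

p̂_MAP = 0.448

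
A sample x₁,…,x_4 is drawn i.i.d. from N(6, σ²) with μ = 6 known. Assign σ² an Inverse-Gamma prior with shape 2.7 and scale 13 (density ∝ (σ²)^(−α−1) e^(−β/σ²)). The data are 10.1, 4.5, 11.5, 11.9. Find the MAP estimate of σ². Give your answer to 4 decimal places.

σ̂²_MAP = 9.6596

Sum of squared deviations about the known mean: SS = (10.1−6)² + (4.5−6)² + (11.5−6)² + (11.9−6)² = 84.12.
The Normal likelihood contributes (σ²)^(−n/2) exp(−SS/(2σ²)), so the posterior is Inverse-Gamma(α + n/2, β + SS/2) = Inverse-Gamma(4.7, 55.06).
The mode of Inverse-Gamma(a, b) is b/(a+1) = 55.06/5.7 ≈ 9.6596.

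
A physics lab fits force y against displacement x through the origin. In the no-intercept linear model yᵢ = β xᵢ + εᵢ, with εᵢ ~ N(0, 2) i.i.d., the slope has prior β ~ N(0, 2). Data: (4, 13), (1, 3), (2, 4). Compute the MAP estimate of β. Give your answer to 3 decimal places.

log p(β | y) = −Σ(yᵢ − βxᵢ)²/(2·2) − β²/(2·2) + const.
Setting the derivative to zero: Σxᵢ(yᵢ − βxᵢ)/2 − β/2 = 0, so β = Σxᵢyᵢ / (Σxᵢ² + σ²/τ²).
Σxᵢyᵢ = 4·13 + 1·3 + 2·4 = 63; Σxᵢ² = 21; σ²/τ² = 1.
β̂_MAP = 63 / (21 + 1) = 63/22 ≈ 2.864.

β̂_MAP = 2.864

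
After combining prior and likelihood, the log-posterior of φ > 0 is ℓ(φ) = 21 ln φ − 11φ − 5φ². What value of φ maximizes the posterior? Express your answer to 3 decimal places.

ℓ'(φ) = 21/φ − 11 − 10φ. Setting this to zero and multiplying by φ: 10φ² + 11φ − 21 = 0.
φ = (−11 + √(11² + 4·10·21)) / (2·10) = (−11 + √961) / 20 = (−11 + 31)/20 = 1.
ℓ''(φ) = −21/φ² − 10 < 0, confirming a maximum.

φ̂_MAP = 1.000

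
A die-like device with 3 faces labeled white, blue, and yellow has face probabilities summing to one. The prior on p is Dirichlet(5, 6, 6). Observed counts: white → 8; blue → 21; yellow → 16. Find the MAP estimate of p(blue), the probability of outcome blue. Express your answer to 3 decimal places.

The posterior is Dirichlet(αᵢ + nᵢ) = Dirichlet(13, 27, 22).
For a Dirichlet(a₁,…,a_K) with all aᵢ > 1, the mode has j-th component (aⱼ − 1)/(Σaᵢ − K).
Here Σaᵢ = 62 and K = 3, so p(blue) = (27 − 1)/(62 − 3) = 26/59 ≈ 0.441.

MAP estimate of p(blue) = 0.441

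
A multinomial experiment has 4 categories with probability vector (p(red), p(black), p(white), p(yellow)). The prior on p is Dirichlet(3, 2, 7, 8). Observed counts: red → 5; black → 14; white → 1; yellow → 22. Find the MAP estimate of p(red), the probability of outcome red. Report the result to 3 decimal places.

The posterior is Dirichlet(αᵢ + nᵢ) = Dirichlet(8, 16, 8, 30).
For a Dirichlet(a₁,…,a_K) with all aᵢ > 1, the mode has j-th component (aⱼ − 1)/(Σaᵢ − K).
Here Σaᵢ = 62 and K = 4, so p(red) = (8 − 1)/(62 − 4) = 7/58 ≈ 0.121.

MAP estimate of p(red) = 0.121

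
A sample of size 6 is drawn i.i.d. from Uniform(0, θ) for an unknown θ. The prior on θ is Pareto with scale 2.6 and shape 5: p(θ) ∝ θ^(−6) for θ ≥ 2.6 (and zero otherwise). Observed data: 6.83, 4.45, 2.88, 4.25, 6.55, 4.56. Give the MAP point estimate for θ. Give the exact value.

The Uniform(0, θ) likelihood is θ^(−n) for θ ≥ max(xᵢ), zero otherwise. Here max(xᵢ) = 6.83.
Posterior ∝ θ^(−6) · θ^(−6) = θ^(−12) on θ ≥ max(2.6, 6.83) = 6.83.
This density is strictly decreasing in θ, so the posterior mode lies at the lower boundary of the support.

θ̂_MAP = 6.83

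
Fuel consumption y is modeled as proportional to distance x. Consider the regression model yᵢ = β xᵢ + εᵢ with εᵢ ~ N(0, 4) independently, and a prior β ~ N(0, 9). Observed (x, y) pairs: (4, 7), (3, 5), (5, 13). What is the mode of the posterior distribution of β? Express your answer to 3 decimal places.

β̂_MAP = 2.141

log p(β | y) = −Σ(yᵢ − βxᵢ)²/(2·4) − β²/(2·9) + const.
Setting the derivative to zero: Σxᵢ(yᵢ − βxᵢ)/4 − β/9 = 0, so β = Σxᵢyᵢ / (Σxᵢ² + σ²/τ²).
Σxᵢyᵢ = 4·7 + 3·5 + 5·13 = 108; Σxᵢ² = 50; σ²/τ² = 4/9.
β̂_MAP = 108 / (50 + 4/9) = 108/(454/9) = 486/227 ≈ 2.141.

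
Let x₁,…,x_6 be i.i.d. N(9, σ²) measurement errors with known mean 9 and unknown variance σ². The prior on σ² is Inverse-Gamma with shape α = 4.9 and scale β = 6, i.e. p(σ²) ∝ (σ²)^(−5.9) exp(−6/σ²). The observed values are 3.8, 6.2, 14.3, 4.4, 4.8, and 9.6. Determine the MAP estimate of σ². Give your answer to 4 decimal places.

Sum of squared deviations about the known mean: SS = (3.8−9)² + (6.2−9)² + (14.3−9)² + (4.4−9)² + (4.8−9)² + (9.6−9)² = 102.13.
The Normal likelihood contributes (σ²)^(−n/2) exp(−SS/(2σ²)), so the posterior is Inverse-Gamma(α + n/2, β + SS/2) = Inverse-Gamma(7.9, 57.065).
The mode of Inverse-Gamma(a, b) is b/(a+1) = 57.065/8.9 ≈ 6.4118.

σ̂²_MAP = 6.4118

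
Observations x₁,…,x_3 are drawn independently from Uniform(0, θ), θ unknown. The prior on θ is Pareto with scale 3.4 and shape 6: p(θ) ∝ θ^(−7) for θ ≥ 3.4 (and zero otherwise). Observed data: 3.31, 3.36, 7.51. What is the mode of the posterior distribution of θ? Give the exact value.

The Uniform(0, θ) likelihood is θ^(−n) for θ ≥ max(xᵢ), zero otherwise. Here max(xᵢ) = 7.51.
Posterior ∝ θ^(−7) · θ^(−3) = θ^(−10) on θ ≥ max(3.4, 7.51) = 7.51.
This density is strictly decreasing in θ, so the posterior mode lies at the lower boundary of the support.

θ̂_MAP = 7.51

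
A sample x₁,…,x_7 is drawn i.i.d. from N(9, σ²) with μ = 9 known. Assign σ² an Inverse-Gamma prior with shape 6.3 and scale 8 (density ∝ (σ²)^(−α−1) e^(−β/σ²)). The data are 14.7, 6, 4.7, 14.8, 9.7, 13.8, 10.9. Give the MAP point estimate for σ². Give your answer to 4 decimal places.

Sum of squared deviations about the known mean: SS = (14.7−9)² + (6−9)² + (4.7−9)² + (14.8−9)² + (9.7−9)² + (13.8−9)² + (10.9−9)² = 120.76.
The Normal likelihood contributes (σ²)^(−n/2) exp(−SS/(2σ²)), so the posterior is Inverse-Gamma(α + n/2, β + SS/2) = Inverse-Gamma(9.8, 68.38).
The mode of Inverse-Gamma(a, b) is b/(a+1) = 68.38/10.8 ≈ 6.3315.

σ̂²_MAP = 6.3315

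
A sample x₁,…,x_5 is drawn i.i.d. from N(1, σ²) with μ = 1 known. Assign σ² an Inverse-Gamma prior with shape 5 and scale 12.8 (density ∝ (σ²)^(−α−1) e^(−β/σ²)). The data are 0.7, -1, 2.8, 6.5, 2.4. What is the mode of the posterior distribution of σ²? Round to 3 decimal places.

Sum of squared deviations about the known mean: SS = (0.7−1)² + (-1−1)² + (2.8−1)² + (6.5−1)² + (2.4−1)² = 39.54.
The Normal likelihood contributes (σ²)^(−n/2) exp(−SS/(2σ²)), so the posterior is Inverse-Gamma(α + n/2, β + SS/2) = Inverse-Gamma(7.5, 32.57).
The mode of Inverse-Gamma(a, b) is b/(a+1) = 32.57/8.5 ≈ 3.832.

σ̂²_MAP = 3.832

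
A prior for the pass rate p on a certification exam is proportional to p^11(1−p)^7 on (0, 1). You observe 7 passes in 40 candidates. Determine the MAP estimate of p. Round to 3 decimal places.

The prior density ∝ p^11(1−p)^7 is the kernel of Beta(12, 8).
Data: 7 successes in 40 trials. The binomial likelihood contributes p^7(1−p)^33, so the posterior is Beta(12+7, 8+33) = Beta(19, 41).
For Beta(a, b) with a, b > 1 the mode is (a−1)/(a+b−2) = 18/58 ≈ 0.310.

p̂_MAP = 0.310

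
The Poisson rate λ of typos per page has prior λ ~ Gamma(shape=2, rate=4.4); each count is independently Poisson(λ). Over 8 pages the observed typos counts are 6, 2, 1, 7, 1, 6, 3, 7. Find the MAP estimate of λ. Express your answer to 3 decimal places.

Σxᵢ = 6+2+1+7+1+6+3+7 = 33, with n = 8.
Posterior ∝ λe^(−4.4λ) · λ^33e^(−8λ) = λ^34e^(−12.4λ), i.e. Gamma(shape=35, rate=12.4).
The mode of a Gamma(a, b) with a ≥ 1 (shape–rate) is (a−1)/b = 34/12.4 ≈ 2.742.

λ̂_MAP = 2.742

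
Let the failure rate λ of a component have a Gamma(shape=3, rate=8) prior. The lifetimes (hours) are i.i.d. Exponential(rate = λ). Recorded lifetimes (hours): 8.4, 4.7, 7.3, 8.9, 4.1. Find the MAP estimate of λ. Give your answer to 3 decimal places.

λ̂_MAP = 0.169

The Exponential(rate=λ) likelihood is ∝ λ^n e^(−λΣtᵢ). Here n = 5 and Σtᵢ = 8.4 + 4.7 + 7.3 + 8.9 + 4.1 = 33.4.
Posterior ∝ λ^2e^(−8λ) · λ^5e^(−33.4λ) = λ^7e^(−41.4λ), i.e. Gamma(8, 41.4).
Mode = (a−1)/b = 7/41.4 ≈ 0.169.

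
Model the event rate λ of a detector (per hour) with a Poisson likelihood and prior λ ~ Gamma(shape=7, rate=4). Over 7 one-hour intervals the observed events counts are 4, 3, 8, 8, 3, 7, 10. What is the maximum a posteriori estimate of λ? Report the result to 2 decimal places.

λ̂_MAP = 4.45

Σxᵢ = 4+3+8+8+3+7+10 = 43, with n = 7.
Posterior ∝ λ^6e^(−4λ) · λ^43e^(−7λ) = λ^49e^(−11λ), i.e. Gamma(shape=50, rate=11).
The mode of a Gamma(a, b) with a ≥ 1 (shape–rate) is (a−1)/b = 49/11 ≈ 4.45.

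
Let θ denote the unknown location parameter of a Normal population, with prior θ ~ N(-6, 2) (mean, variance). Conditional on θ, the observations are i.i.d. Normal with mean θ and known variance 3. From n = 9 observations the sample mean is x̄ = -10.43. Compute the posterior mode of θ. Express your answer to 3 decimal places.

n = 9, x̄ = -10.43.
For a Normal prior and Normal likelihood with known variance, the posterior is Normal; its mode equals its mean, the precision-weighted average.
Prior precision 1/σ₀² = 1/2 = 0.5; data precision n/σ² = 9/3 = 3.
θ̂ = (0.5·(-6) + 3·(-10.43)) / (0.5 + 3) = (-34.29)/3.5 = -3429/350 ≈ -9.797.

θ̂_MAP = -9.797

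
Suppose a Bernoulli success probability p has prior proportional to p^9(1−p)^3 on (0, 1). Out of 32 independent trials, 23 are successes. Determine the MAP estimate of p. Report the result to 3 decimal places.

The prior density ∝ p^9(1−p)^3 is the kernel of Beta(10, 4).
Data: 23 successes in 32 trials. The binomial likelihood contributes p^23(1−p)^9, so the posterior is Beta(10+23, 4+9) = Beta(33, 13).
For Beta(a, b) with a, b > 1 the mode is (a−1)/(a+b−2) = 32/44 ≈ 0.727.

p̂_MAP = 0.727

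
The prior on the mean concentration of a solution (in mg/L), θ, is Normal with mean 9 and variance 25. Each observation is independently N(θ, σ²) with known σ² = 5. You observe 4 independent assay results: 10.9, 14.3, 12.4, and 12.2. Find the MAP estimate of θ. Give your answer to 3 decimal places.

θ̂_MAP = 12.286

n = 4; x̄ = (10.9 + 14.3 + 12.4 + 12.2)/4 = 49.8/4 = 12.45.
For a Normal prior and Normal likelihood with known variance, the posterior is Normal; its mode equals its mean, the precision-weighted average.
Prior precision 1/σ₀² = 1/25 = 0.04; data precision n/σ² = 4/5 = 0.8.
θ̂ = (0.04·9 + 0.8·12.45) / (0.04 + 0.8) = 10.32/0.84 = 86/7 ≈ 12.286.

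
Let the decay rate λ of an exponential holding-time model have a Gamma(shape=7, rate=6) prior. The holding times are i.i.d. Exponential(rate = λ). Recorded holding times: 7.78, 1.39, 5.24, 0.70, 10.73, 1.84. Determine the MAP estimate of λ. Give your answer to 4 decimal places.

λ̂_MAP = 0.3563

The Exponential(rate=λ) likelihood is ∝ λ^n e^(−λΣtᵢ). Here n = 6 and Σtᵢ = 7.78 + 1.39 + 5.24 + 0.70 + 10.73 + 1.84 = 27.68.
Posterior ∝ λ^6e^(−6λ) · λ^6e^(−27.68λ) = λ^12e^(−33.68λ), i.e. Gamma(13, 33.68).
Mode = (a−1)/b = 12/33.68 ≈ 0.3563.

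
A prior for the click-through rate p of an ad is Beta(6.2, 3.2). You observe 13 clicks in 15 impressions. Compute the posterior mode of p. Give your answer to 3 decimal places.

p̂_MAP = 0.813

Prior: Beta(6.2, 3.2).
Data: 13 successes in 15 trials. The binomial likelihood contributes p^13(1−p)^2, so the posterior is Beta(6.2+13, 3.2+2) = Beta(19.2, 5.2).
For Beta(a, b) with a, b > 1 the mode is (a−1)/(a+b−2) = 18.2/22.4 ≈ 0.813.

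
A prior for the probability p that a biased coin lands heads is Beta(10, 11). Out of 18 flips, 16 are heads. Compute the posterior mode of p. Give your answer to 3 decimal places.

Prior: Beta(10, 11).
Data: 16 successes in 18 trials. The binomial likelihood contributes p^16(1−p)^2, so the posterior is Beta(10+16, 11+2) = Beta(26, 13).
For Beta(a, b) with a, b > 1 the mode is (a−1)/(a+b−2) = 25/37 ≈ 0.676.

p̂_MAP = 0.676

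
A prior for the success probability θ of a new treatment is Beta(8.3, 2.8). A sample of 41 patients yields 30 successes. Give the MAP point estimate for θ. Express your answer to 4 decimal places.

Prior: Beta(8.3, 2.8).
Data: 30 successes in 41 trials. The binomial likelihood contributes θ^30(1−θ)^11, so the posterior is Beta(8.3+30, 2.8+11) = Beta(38.3, 13.8).
For Beta(a, b) with a, b > 1 the mode is (a−1)/(a+b−2) = 37.3/50.1 ≈ 0.7445.

θ̂_MAP = 0.7445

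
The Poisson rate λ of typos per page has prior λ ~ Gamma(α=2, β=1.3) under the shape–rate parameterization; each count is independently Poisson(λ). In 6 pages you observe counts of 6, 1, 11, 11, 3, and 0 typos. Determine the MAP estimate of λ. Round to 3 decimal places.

λ̂_MAP = 4.521

Σxᵢ = 6+1+11+11+3+0 = 32, with n = 6.
Posterior ∝ λe^(−1.3λ) · λ^32e^(−6λ) = λ^33e^(−7.3λ), i.e. Gamma(shape=34, rate=7.3).
The mode of a Gamma(a, b) with a ≥ 1 (shape–rate) is (a−1)/b = 33/7.3 ≈ 4.521.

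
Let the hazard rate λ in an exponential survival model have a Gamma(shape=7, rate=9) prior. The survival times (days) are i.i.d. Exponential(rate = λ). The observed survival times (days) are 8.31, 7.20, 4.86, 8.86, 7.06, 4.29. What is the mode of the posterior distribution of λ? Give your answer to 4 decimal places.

λ̂_MAP = 0.2420

The Exponential(rate=λ) likelihood is ∝ λ^n e^(−λΣtᵢ). Here n = 6 and Σtᵢ = 8.31 + 7.20 + 4.86 + 8.86 + 7.06 + 4.29 = 40.58.
Posterior ∝ λ^6e^(−9λ) · λ^6e^(−40.58λ) = λ^12e^(−49.58λ), i.e. Gamma(13, 49.58).
Mode = (a−1)/b = 12/49.58 ≈ 0.2420.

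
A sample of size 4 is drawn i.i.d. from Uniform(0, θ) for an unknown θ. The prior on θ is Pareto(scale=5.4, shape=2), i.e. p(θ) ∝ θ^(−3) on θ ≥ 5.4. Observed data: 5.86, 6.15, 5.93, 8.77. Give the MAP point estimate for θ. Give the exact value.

The Uniform(0, θ) likelihood is θ^(−n) for θ ≥ max(xᵢ), zero otherwise. Here max(xᵢ) = 8.77.
Posterior ∝ θ^(−3) · θ^(−4) = θ^(−7) on θ ≥ max(5.4, 8.77) = 8.77.
This density is strictly decreasing in θ, so the posterior mode lies at the lower boundary of the support.

θ̂_MAP = 8.77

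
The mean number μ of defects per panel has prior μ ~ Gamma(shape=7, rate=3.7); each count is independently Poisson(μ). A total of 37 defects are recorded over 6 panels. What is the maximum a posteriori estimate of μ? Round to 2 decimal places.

Σxᵢ = 37, n = 6.
Posterior ∝ μ^6e^(−3.7μ) · μ^37e^(−6μ) = μ^43e^(−9.7μ), i.e. Gamma(shape=44, rate=9.7).
The mode of a Gamma(a, b) with a ≥ 1 (shape–rate) is (a−1)/b = 43/9.7 ≈ 4.43.

μ̂_MAP = 4.43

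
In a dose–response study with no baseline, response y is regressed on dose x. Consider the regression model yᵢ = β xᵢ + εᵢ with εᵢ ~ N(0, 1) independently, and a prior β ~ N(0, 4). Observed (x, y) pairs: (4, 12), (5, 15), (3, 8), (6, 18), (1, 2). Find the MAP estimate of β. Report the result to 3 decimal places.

log p(β | y) = −Σ(yᵢ − βxᵢ)²/(2·1) − β²/(2·4) + const.
Setting the derivative to zero: Σxᵢ(yᵢ − βxᵢ)/1 − β/4 = 0, so β = Σxᵢyᵢ / (Σxᵢ² + σ²/τ²).
Σxᵢyᵢ = 4·12 + 5·15 + 3·8 + 6·18 + 1·2 = 257; Σxᵢ² = 87; σ²/τ² = 0.25.
β̂_MAP = 257 / (87 + 0.25) = 257/87.25 ≈ 2.946.

β̂_MAP = 2.946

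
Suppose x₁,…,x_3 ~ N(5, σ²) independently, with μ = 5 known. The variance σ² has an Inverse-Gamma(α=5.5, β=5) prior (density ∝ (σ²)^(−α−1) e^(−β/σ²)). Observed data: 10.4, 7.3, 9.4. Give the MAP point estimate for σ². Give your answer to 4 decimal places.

Sum of squared deviations about the known mean: SS = (10.4−5)² + (7.3−5)² + (9.4−5)² = 53.81.
The Normal likelihood contributes (σ²)^(−n/2) exp(−SS/(2σ²)), so the posterior is Inverse-Gamma(α + n/2, β + SS/2) = Inverse-Gamma(7, 31.905).
The mode of Inverse-Gamma(a, b) is b/(a+1) = 31.905/8 ≈ 3.9881.

σ̂²_MAP = 3.9881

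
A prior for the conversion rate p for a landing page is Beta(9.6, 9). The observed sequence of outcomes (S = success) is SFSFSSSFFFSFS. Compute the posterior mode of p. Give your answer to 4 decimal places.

Prior: Beta(9.6, 9).
Data: 7 successes in 13 trials (from the sequence). The binomial likelihood contributes p^7(1−p)^6, so the posterior is Beta(9.6+7, 9+6) = Beta(16.6, 15).
For Beta(a, b) with a, b > 1 the mode is (a−1)/(a+b−2) = 15.6/29.6 ≈ 0.5270.

p̂_MAP = 0.5270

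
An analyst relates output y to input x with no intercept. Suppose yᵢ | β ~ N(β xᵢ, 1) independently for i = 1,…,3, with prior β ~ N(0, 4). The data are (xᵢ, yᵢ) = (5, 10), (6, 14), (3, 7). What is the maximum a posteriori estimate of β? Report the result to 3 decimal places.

log p(β | y) = −Σ(yᵢ − βxᵢ)²/(2·1) − β²/(2·4) + const.
Setting the derivative to zero: Σxᵢ(yᵢ − βxᵢ)/1 − β/4 = 0, so β = Σxᵢyᵢ / (Σxᵢ² + σ²/τ²).
Σxᵢyᵢ = 5·10 + 6·14 + 3·7 = 155; Σxᵢ² = 70; σ²/τ² = 0.25.
β̂_MAP = 155 / (70 + 0.25) = 155/70.25 ≈ 2.206.

β̂_MAP = 2.206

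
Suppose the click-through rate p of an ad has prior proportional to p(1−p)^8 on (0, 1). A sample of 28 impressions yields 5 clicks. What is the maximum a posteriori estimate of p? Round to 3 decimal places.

The prior density ∝ p(1−p)^8 is the kernel of Beta(2, 9).
Data: 5 successes in 28 trials. The binomial likelihood contributes p^5(1−p)^23, so the posterior is Beta(2+5, 9+23) = Beta(7, 32).
For Beta(a, b) with a, b > 1 the mode is (a−1)/(a+b−2) = 6/37 ≈ 0.162.

p̂_MAP = 0.162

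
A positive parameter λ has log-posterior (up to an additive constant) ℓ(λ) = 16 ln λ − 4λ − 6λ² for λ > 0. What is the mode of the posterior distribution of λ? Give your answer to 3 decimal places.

ℓ'(λ) = 16/λ − 4 − 12λ. Setting this to zero and multiplying by λ: 12λ² + 4λ − 16 = 0.
λ = (−4 + √(4² + 4·12·16)) / (2·12) = (−4 + √784) / 24 = (−4 + 28)/24 = 1.
ℓ''(λ) = −16/λ² − 12 < 0, confirming a maximum.

λ̂_MAP = 1.000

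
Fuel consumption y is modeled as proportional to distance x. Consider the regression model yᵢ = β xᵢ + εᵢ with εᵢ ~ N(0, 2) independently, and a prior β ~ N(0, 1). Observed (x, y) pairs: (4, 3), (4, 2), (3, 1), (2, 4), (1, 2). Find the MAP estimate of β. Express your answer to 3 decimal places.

β̂_MAP = 0.688

log p(β | y) = −Σ(yᵢ − βxᵢ)²/(2·2) − β²/(2·1) + const.
Setting the derivative to zero: Σxᵢ(yᵢ − βxᵢ)/2 − β/1 = 0, so β = Σxᵢyᵢ / (Σxᵢ² + σ²/τ²).
Σxᵢyᵢ = 4·3 + 4·2 + 3·1 + 2·4 + 1·2 = 33; Σxᵢ² = 46; σ²/τ² = 2.
β̂_MAP = 33 / (46 + 2) = 33/48 ≈ 0.688.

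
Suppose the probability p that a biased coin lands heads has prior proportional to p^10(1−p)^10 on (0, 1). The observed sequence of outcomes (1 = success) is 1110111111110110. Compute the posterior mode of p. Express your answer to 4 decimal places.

The prior density ∝ p^10(1−p)^10 is the kernel of Beta(11, 11).
Data: 13 successes in 16 trials (from the sequence). The binomial likelihood contributes p^13(1−p)^3, so the posterior is Beta(11+13, 11+3) = Beta(24, 14).
For Beta(a, b) with a, b > 1 the mode is (a−1)/(a+b−2) = 23/36 ≈ 0.6389.

p̂_MAP = 0.6389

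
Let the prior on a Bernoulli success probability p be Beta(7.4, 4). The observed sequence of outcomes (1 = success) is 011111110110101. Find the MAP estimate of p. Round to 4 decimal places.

p̂_MAP = 0.7131

Prior: Beta(7.4, 4).
Data: 11 successes in 15 trials (from the sequence). The binomial likelihood contributes p^11(1−p)^4, so the posterior is Beta(7.4+11, 4+4) = Beta(18.4, 8).
For Beta(a, b) with a, b > 1 the mode is (a−1)/(a+b−2) = 17.4/24.4 ≈ 0.7131.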